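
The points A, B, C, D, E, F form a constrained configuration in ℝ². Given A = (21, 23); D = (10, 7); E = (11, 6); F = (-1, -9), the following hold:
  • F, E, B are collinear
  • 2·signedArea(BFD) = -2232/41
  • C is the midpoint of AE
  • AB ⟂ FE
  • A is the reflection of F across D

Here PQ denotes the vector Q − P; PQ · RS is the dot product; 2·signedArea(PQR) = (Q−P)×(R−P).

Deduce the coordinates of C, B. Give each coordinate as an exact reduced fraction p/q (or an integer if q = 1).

1. C_x = 16  [C is the midpoint of AE]
2. C_y = 29/2  [C is the midpoint of AE]
   → C = (16, 29/2)
3. B_x = 951/41  [F, E, B are collinear ∩ AB ⟂ FE]
4. B_y = 871/41  [F, E, B are collinear ∩ AB ⟂ FE]
   → B = (951/41, 871/41)

B = (951/41, 871/41)
C = (16, 29/2)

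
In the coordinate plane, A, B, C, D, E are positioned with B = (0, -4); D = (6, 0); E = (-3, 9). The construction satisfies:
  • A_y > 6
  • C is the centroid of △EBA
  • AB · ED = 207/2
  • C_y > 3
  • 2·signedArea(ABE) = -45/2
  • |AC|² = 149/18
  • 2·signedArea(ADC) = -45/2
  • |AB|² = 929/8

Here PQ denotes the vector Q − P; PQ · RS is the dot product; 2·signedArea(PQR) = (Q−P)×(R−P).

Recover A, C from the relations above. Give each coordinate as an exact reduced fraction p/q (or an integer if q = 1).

A = (-3/4, 27/4)
C = (-5/4, 47/12)

1. A_x = -3/4  [2·signedArea(ABE) = -45/2 ∩ AB · ED = 207/2]
2. A_y = 27/4  [2·signedArea(ABE) = -45/2 ∩ AB · ED = 207/2]
   → A = (-3/4, 27/4)
3. C_x = -5/4  [C is the centroid of △EBA]
4. C_y = 47/12  [C is the centroid of △EBA]
   → C = (-5/4, 47/12)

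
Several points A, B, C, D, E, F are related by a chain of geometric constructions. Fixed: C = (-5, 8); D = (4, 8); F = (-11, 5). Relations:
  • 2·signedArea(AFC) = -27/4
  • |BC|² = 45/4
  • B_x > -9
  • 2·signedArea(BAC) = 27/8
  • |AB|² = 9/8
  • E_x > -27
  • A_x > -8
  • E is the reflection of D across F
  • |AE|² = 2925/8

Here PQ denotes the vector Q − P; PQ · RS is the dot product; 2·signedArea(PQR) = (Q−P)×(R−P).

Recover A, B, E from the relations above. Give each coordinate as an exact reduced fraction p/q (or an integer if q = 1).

1. E_x = -26  [E is the reflection of D across F]
2. E_y = 2  [E is the reflection of D across F]
   → E = (-26, 2)
3. A_x = -29/4  [line -3·x + 6·y + -225/4 = 0 ∩ |AE|² = 2925/8]
4. A_y = 23/4  [line -3·x + 6·y + -225/4 = 0 ∩ |AE|² = 2925/8]
   → A = (-29/4, 23/4)
5. B_x = -8  [line -9/4·x + 9/4·y + -261/8 = 0 ∩ |AB|² = 9/8]
6. B_y = 13/2  [line -9/4·x + 9/4·y + -261/8 = 0 ∩ |AB|² = 9/8]
   → B = (-8, 13/2)

A = (-29/4, 23/4)
B = (-8, 13/2)
E = (-26, 2)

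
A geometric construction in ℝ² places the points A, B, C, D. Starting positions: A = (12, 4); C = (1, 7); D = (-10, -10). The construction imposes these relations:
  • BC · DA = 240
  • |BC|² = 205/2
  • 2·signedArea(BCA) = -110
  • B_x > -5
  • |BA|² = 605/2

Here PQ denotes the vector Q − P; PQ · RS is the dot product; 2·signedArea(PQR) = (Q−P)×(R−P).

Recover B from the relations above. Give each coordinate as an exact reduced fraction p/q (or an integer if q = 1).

1. B_x = -9/2  [BC · DA = 240 ∩ 2·signedArea(BCA) = -110]
2. B_y = -3/2  [BC · DA = 240 ∩ 2·signedArea(BCA) = -110]
   → B = (-9/2, -3/2)

B = (-9/2, -3/2)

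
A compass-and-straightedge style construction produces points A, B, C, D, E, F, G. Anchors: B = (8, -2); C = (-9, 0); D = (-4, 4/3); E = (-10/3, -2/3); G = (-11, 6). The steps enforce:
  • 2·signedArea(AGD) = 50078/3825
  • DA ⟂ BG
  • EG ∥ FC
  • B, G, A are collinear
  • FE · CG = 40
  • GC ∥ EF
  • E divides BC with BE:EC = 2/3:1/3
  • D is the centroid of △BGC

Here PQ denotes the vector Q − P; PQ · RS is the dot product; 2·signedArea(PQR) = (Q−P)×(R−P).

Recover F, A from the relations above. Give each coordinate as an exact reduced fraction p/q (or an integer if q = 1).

1. F_x = -4/3  [EG ∥ FC ∩ GC ∥ EF]
2. F_y = -20/3  [EG ∥ FC ∩ GC ∥ EF]
   → F = (-4/3, -20/3)
3. A_x = -4316/1275  [B, G, A are collinear ∩ DA ⟂ BG]
4. A_y = 3562/1275  [B, G, A are collinear ∩ DA ⟂ BG]
   → A = (-4316/1275, 3562/1275)

A = (-4316/1275, 3562/1275)
F = (-4/3, -20/3)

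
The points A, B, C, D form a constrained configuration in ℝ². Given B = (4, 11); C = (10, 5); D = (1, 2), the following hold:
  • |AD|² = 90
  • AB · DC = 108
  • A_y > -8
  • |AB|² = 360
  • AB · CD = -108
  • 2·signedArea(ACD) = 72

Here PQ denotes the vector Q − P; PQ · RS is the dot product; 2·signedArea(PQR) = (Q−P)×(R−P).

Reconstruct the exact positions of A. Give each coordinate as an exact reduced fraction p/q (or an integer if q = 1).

1. A_x = -2  [AB · CD = -108 ∩ 2·signedArea(ACD) = 72]
2. A_y = -7  [AB · CD = -108 ∩ 2·signedArea(ACD) = 72]
   → A = (-2, -7)

A = (-2, -7)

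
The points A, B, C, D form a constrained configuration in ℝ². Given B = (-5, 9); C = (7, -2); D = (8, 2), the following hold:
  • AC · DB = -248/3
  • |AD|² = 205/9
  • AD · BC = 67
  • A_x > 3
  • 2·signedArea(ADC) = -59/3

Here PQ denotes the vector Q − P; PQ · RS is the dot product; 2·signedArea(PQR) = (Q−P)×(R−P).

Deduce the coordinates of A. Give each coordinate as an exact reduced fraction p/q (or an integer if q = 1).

A = (10/3, 3)

1. A_x = 10/3  [AD · BC = 67 ∩ AC · DB = -248/3]
2. A_y = 3  [AD · BC = 67 ∩ AC · DB = -248/3]
   → A = (10/3, 3)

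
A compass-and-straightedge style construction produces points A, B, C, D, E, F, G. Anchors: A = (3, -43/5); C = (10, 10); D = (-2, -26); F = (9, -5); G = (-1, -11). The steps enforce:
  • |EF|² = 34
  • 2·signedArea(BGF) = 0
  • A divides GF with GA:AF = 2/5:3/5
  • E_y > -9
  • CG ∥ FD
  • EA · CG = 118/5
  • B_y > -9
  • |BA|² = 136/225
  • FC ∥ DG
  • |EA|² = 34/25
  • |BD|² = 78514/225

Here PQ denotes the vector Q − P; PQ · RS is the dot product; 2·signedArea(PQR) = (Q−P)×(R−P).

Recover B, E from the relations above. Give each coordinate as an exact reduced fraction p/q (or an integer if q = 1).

1. B_x = 11/3  [line -6·x + 10·y + 104 = 0 ∩ |BD|² = 78514/225]
2. B_y = -41/5  [line -6·x + 10·y + 104 = 0 ∩ |BD|² = 78514/225]
   → B = (11/3, -41/5)
3. E_x = 4  [line 11·x + 21·y + 124 = 0 ∩ |EF|² = 34]
4. E_y = -8  [line 11·x + 21·y + 124 = 0 ∩ |EF|² = 34]
   → E = (4, -8)

B = (11/3, -41/5)
E = (4, -8)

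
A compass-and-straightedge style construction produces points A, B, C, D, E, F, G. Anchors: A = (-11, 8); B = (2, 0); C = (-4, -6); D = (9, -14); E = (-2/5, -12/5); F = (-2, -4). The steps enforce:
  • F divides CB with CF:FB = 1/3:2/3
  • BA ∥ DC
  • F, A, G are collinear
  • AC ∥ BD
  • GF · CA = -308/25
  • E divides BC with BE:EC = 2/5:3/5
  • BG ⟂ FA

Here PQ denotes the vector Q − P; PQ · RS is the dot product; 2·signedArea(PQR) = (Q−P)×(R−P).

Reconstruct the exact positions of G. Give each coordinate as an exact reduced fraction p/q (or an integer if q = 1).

1. G_x = -62/25  [F, A, G are collinear ∩ BG ⟂ FA]
2. G_y = -84/25  [F, A, G are collinear ∩ BG ⟂ FA]
   → G = (-62/25, -84/25)

G = (-62/25, -84/25)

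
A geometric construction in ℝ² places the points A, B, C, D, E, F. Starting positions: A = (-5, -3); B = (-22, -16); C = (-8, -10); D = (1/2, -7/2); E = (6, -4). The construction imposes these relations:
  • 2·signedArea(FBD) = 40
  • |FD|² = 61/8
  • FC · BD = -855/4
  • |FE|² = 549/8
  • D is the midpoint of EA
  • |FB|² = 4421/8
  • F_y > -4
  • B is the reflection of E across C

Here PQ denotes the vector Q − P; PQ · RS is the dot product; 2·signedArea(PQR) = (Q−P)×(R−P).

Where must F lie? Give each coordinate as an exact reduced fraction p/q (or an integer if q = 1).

F = (-9/4, -13/4)

1. F_x = -9/4  [FC · BD = -855/4 ∩ 2·signedArea(FBD) = 40]
2. F_y = -13/4  [FC · BD = -855/4 ∩ 2·signedArea(FBD) = 40]
   → F = (-9/4, -13/4)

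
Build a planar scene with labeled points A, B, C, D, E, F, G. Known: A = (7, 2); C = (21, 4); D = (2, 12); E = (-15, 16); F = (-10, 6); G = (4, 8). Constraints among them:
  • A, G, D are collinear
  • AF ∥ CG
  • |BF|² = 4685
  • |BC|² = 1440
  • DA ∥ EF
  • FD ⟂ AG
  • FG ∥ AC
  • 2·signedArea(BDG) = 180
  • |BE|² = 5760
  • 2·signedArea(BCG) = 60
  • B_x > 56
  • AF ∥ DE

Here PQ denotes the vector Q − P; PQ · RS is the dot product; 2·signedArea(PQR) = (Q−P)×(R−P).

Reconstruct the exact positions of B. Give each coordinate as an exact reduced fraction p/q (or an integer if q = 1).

1. B_x = 57  [2·signedArea(BCG) = 60 ∩ 2·signedArea(BDG) = 180]
2. B_y = -8  [2·signedArea(BCG) = 60 ∩ 2·signedArea(BDG) = 180]
   → B = (57, -8)

B = (57, -8)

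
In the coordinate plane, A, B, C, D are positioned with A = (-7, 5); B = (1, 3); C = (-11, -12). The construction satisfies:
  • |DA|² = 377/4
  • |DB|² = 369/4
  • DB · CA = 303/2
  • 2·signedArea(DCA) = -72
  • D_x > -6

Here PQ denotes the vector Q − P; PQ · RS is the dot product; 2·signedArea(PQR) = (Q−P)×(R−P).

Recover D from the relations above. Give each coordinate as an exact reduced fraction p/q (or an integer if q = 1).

D = (-5, -9/2)

1. D_x = -5  [2·signedArea(DCA) = -72 ∩ DB · CA = 303/2]
2. D_y = -9/2  [2·signedArea(DCA) = -72 ∩ DB · CA = 303/2]
   → D = (-5, -9/2)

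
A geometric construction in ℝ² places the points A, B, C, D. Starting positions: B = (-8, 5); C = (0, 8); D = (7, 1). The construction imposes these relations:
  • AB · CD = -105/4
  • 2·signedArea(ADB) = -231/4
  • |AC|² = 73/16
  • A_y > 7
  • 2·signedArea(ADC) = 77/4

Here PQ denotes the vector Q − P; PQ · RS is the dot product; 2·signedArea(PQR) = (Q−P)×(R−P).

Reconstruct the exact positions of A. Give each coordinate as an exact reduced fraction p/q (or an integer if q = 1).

1. A_x = -2  [2·signedArea(ADB) = -231/4 ∩ AB · CD = -105/4]
2. A_y = 29/4  [2·signedArea(ADB) = -231/4 ∩ AB · CD = -105/4]
   → A = (-2, 29/4)

A = (-2, 29/4)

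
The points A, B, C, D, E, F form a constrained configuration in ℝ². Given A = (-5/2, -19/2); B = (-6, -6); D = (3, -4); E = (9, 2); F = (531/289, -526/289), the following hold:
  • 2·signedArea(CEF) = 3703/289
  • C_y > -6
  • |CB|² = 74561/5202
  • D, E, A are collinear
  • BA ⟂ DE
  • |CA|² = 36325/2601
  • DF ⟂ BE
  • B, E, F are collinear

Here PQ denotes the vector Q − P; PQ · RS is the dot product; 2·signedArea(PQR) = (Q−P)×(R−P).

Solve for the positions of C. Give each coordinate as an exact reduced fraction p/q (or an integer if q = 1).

1. C_x = -3851/1734  [line 1104/289·x + -2070/289·y + -9499/289 = 0 ∩ |CB|² = 74561/5202]
2. C_y = -3337/578  [line 1104/289·x + -2070/289·y + -9499/289 = 0 ∩ |CB|² = 74561/5202]
   → C = (-3851/1734, -3337/578)

C = (-3851/1734, -3337/578)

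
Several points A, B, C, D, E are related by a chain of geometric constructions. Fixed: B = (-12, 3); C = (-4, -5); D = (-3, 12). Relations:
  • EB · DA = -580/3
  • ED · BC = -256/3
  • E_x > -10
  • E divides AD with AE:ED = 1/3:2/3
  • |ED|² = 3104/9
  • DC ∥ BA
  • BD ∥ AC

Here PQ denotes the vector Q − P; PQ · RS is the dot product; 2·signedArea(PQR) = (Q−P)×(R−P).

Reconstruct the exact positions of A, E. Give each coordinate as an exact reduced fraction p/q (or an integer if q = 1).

A = (-13, -14)
E = (-29/3, -16/3)

1. A_x = -13  [BD ∥ AC ∩ DC ∥ BA]
2. A_y = -14  [BD ∥ AC ∩ DC ∥ BA]
   → A = (-13, -14)
3. E_x = -29/3  [E divides AD with AE:ED = 1/3:2/3]
4. E_y = -16/3  [E divides AD with AE:ED = 1/3:2/3]
   → E = (-29/3, -16/3)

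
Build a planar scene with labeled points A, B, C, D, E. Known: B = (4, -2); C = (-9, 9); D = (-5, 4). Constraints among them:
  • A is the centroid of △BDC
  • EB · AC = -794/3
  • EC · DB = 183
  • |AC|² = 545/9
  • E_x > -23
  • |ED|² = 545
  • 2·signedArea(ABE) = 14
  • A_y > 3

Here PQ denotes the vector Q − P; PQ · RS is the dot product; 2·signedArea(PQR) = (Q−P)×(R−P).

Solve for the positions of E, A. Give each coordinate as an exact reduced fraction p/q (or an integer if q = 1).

A = (-10/3, 11/3)
E = (-22, 20)

1. E_x = -22  [line -9·x + 6·y + -318 = 0 ∩ |ED|² = 545]
2. E_y = 20  [line -9·x + 6·y + -318 = 0 ∩ |ED|² = 545]
   → E = (-22, 20)
3. A_x = -10/3  [EB · AC = -794/3 ∩ A is the centroid of △BDC]
4. A_y = 11/3  [EB · AC = -794/3 ∩ A is the centroid of △BDC]
   → A = (-10/3, 11/3)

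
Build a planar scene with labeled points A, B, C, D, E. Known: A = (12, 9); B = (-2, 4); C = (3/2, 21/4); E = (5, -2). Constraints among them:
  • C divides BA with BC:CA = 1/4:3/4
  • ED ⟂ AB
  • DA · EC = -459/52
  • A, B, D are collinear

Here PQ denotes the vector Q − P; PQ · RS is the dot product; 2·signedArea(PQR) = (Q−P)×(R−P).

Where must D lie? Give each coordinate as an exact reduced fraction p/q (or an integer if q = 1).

D = (30/13, 72/13)

1. D_x = 30/13  [A, B, D are collinear ∩ ED ⟂ AB]
2. D_y = 72/13  [A, B, D are collinear ∩ ED ⟂ AB]
   → D = (30/13, 72/13)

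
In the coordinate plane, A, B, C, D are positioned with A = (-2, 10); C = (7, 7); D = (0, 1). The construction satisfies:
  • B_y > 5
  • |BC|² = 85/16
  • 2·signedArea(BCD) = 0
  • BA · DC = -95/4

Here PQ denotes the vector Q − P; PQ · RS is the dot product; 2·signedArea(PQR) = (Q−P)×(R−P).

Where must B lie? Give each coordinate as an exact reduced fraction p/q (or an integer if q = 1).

1. B_x = 21/4  [2·signedArea(BCD) = 0 ∩ BA · DC = -95/4]
2. B_y = 11/2  [2·signedArea(BCD) = 0 ∩ BA · DC = -95/4]
   → B = (21/4, 11/2)

B = (21/4, 11/2)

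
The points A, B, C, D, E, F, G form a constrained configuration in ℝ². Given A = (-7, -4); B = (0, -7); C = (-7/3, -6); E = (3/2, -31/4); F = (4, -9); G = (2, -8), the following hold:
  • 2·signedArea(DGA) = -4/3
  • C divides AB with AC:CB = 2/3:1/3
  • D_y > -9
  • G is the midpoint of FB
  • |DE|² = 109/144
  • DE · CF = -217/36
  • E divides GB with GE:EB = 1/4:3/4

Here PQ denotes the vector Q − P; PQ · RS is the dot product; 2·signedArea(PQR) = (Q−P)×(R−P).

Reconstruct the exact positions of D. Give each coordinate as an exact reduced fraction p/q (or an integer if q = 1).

1. D_x = 7/3  [DE · CF = -217/36 ∩ 2·signedArea(DGA) = -4/3]
2. D_y = -8  [DE · CF = -217/36 ∩ 2·signedArea(DGA) = -4/3]
   → D = (7/3, -8)

D = (7/3, -8)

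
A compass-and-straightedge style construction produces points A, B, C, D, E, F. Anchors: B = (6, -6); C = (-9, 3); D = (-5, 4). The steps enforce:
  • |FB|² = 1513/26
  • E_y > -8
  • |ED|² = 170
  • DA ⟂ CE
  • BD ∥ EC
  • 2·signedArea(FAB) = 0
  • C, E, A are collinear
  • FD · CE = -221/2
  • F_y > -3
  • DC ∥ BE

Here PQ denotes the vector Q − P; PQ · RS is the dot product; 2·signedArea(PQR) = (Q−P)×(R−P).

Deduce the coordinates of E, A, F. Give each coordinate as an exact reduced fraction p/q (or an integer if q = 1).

1. E_x = 2  [BD ∥ EC ∩ DC ∥ BE]
2. E_y = -7  [BD ∥ EC ∩ DC ∥ BE]
   → E = (2, -7)
3. A_x = -95/13  [C, E, A are collinear ∩ DA ⟂ CE]
4. A_y = 19/13  [C, E, A are collinear ∩ DA ⟂ CE]
   → A = (-95/13, 19/13)
5. F_x = -17/26  [2·signedArea(FAB) = 0 ∩ FD · CE = -221/2]
6. F_y = -59/26  [2·signedArea(FAB) = 0 ∩ FD · CE = -221/2]
   → F = (-17/26, -59/26)

A = (-95/13, 19/13)
E = (2, -7)
F = (-17/26, -59/26)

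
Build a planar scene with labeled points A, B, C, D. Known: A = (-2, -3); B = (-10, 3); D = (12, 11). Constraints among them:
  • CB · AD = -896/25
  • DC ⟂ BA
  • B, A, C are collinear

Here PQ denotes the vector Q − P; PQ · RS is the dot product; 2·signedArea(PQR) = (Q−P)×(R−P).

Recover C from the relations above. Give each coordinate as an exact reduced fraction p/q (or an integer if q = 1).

1. C_x = 6/25  [B, A, C are collinear ∩ DC ⟂ BA]
2. C_y = -117/25  [B, A, C are collinear ∩ DC ⟂ BA]
   → C = (6/25, -117/25)

C = (6/25, -117/25)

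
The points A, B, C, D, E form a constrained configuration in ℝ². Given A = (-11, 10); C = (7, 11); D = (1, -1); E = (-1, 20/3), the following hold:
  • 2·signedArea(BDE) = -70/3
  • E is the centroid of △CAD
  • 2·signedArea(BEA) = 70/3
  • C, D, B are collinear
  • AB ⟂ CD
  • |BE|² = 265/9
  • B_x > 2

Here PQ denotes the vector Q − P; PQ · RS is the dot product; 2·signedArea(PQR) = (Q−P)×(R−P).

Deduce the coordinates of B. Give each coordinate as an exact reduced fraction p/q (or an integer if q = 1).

B = (3, 3)

1. B_x = 3  [C, D, B are collinear ∩ AB ⟂ CD]
2. B_y = 3  [C, D, B are collinear ∩ AB ⟂ CD]
   → B = (3, 3)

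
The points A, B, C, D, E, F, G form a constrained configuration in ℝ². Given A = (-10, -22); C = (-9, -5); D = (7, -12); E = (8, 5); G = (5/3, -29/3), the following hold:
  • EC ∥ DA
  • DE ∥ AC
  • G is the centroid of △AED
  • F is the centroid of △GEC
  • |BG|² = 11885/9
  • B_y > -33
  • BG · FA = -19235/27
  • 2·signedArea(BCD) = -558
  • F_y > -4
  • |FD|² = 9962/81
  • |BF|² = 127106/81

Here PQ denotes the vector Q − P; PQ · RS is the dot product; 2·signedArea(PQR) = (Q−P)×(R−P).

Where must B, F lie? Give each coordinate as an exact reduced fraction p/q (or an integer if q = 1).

1. B_x = -27  [line 7·x + 16·y + 701 = 0 ∩ |BG|² = 11885/9]
2. B_y = -32  [line 7·x + 16·y + 701 = 0 ∩ |BG|² = 11885/9]
   → B = (-27, -32)
3. F_x = 2/9  [F is the centroid of △GEC]
4. F_y = -29/9  [F is the centroid of △GEC]
   → F = (2/9, -29/9)

B = (-27, -32)
F = (2/9, -29/9)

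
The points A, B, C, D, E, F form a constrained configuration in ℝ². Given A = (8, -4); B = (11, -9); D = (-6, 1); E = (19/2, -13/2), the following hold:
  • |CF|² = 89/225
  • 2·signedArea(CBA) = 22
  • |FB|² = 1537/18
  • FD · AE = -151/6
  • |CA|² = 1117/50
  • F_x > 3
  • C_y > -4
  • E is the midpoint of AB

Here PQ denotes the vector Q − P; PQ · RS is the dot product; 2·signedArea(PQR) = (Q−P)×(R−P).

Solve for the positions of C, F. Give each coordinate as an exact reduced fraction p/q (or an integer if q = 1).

C = (33/10, -7/2)
F = (23/6, -19/6)

1. C_x = 33/10  [line -5·x + -3·y + 6 = 0 ∩ |CA|² = 1117/50]
2. C_y = -7/2  [line -5·x + -3·y + 6 = 0 ∩ |CA|² = 1117/50]
   → C = (33/10, -7/2)
3. F_x = 23/6  [line -3/2·x + 5/2·y + 41/3 = 0 ∩ |CF|² = 89/225]
4. F_y = -19/6  [line -3/2·x + 5/2·y + 41/3 = 0 ∩ |CF|² = 89/225]
   → F = (23/6, -19/6)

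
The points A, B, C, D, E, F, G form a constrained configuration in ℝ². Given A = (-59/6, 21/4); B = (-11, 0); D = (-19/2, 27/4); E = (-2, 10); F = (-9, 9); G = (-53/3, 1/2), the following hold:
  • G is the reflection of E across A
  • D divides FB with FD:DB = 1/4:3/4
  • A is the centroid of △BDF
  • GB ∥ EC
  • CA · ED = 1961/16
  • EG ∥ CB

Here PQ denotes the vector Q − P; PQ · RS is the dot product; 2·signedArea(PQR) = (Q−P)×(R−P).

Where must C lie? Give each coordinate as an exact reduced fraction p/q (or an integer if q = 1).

1. C_x = 14/3  [EG ∥ CB ∩ GB ∥ EC]
2. C_y = 19/2  [EG ∥ CB ∩ GB ∥ EC]
   → C = (14/3, 19/2)

C = (14/3, 19/2)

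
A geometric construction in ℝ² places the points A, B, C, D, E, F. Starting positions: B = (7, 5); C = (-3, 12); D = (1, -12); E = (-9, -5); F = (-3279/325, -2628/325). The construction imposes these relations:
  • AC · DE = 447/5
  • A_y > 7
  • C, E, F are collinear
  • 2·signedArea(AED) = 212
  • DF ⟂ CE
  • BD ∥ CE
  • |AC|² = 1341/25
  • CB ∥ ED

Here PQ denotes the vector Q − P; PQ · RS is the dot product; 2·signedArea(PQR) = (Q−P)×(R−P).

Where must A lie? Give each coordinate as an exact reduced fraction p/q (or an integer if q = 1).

A = (3, 39/5)

1. A_x = 3  [2·signedArea(AED) = 212 ∩ AC · DE = 447/5]
2. A_y = 39/5  [2·signedArea(AED) = 212 ∩ AC · DE = 447/5]
   → A = (3, 39/5)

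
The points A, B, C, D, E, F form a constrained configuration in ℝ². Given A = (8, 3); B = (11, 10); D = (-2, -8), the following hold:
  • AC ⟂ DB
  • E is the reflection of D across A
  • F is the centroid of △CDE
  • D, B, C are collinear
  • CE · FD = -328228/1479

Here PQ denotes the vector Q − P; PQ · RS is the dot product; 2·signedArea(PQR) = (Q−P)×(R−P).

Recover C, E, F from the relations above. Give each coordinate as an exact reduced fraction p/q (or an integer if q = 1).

1. C_x = 3278/493  [D, B, C are collinear ∩ AC ⟂ DB]
2. C_y = 1960/493  [D, B, C are collinear ∩ AC ⟂ DB]
   → C = (3278/493, 1960/493)
3. E_x = 18  [E is the reflection of D across A]
4. E_y = 14  [E is the reflection of D across A]
   → E = (18, 14)
5. F_x = 3722/493  [F is the centroid of △CDE]
6. F_y = 4918/1479  [F is the centroid of △CDE]
   → F = (3722/493, 4918/1479)

C = (3278/493, 1960/493)
E = (18, 14)
F = (3722/493, 4918/1479)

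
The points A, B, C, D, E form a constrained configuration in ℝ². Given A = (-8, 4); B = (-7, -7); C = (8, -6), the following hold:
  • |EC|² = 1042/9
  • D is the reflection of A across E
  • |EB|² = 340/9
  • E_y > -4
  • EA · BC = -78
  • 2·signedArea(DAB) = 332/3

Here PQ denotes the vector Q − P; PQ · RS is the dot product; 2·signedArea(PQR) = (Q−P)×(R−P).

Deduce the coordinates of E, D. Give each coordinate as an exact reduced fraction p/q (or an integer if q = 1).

1. E_x = -7/3  [line -15·x + -1·y + -38 = 0 ∩ |EB|² = 340/9]
2. E_y = -3  [line -15·x + -1·y + -38 = 0 ∩ |EB|² = 340/9]
   → E = (-7/3, -3)
3. D_x = 10/3  [D is the reflection of A across E]
4. D_y = -10  [D is the reflection of A across E]
   → D = (10/3, -10)

D = (10/3, -10)
E = (-7/3, -3)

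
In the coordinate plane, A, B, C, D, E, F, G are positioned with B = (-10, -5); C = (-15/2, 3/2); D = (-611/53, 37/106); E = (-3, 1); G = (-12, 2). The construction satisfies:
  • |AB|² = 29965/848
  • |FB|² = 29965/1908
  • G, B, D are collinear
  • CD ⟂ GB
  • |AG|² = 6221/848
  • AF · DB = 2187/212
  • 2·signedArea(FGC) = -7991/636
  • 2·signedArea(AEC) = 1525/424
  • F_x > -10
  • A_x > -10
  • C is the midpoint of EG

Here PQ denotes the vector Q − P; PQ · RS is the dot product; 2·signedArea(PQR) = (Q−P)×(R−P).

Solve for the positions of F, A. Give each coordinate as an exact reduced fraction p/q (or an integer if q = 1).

1. A_x = -2017/212  [line -1/2·x + -9/2·y + -253/424 = 0 ∩ |AG|² = 6221/848]
2. A_y = 49/53  [line -1/2·x + -9/2·y + -253/424 = 0 ∩ |AG|² = 6221/848]
   → A = (-2017/212, 49/53)
3. F_x = -3077/318  [2·signedArea(FGC) = -7991/636 ∩ AF · DB = 2187/212]
4. F_y = -167/159  [2·signedArea(FGC) = -7991/636 ∩ AF · DB = 2187/212]
   → F = (-3077/318, -167/159)

A = (-2017/212, 49/53)
F = (-3077/318, -167/159)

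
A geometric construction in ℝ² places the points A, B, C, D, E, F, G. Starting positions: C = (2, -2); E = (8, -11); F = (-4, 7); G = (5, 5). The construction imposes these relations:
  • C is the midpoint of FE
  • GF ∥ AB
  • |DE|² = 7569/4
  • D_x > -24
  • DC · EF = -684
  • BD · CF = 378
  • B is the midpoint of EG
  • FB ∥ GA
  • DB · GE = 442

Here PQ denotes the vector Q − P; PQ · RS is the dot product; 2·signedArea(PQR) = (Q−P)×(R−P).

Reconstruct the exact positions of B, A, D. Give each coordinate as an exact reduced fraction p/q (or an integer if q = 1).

1. B_x = 13/2  [B is the midpoint of EG]
2. B_y = -3  [B is the midpoint of EG]
   → B = (13/2, -3)
3. A_x = 31/2  [GF ∥ AB ∩ FB ∥ GA]
4. A_y = -5  [GF ∥ AB ∩ FB ∥ GA]
   → A = (31/2, -5)
5. D_x = -47/2  [DB · GE = 442 ∩ BD · CF = 378]
6. D_y = 19  [DB · GE = 442 ∩ BD · CF = 378]
   → D = (-47/2, 19)

A = (31/2, -5)
B = (13/2, -3)
D = (-47/2, 19)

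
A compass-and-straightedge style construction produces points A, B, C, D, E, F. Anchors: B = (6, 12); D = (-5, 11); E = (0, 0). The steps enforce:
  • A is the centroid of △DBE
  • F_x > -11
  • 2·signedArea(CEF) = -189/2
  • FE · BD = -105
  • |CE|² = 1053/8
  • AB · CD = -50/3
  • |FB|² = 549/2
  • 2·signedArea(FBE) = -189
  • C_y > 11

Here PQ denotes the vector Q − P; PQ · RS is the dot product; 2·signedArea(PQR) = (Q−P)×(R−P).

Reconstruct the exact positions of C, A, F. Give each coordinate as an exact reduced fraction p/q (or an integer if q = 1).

1. A_x = 1/3  [A is the centroid of △DBE]
2. A_y = 23/3  [A is the centroid of △DBE]
   → A = (1/3, 23/3)
3. F_x = -21/2  [2·signedArea(FBE) = -189 ∩ FE · BD = -105]
4. F_y = 21/2  [2·signedArea(FBE) = -189 ∩ FE · BD = -105]
   → F = (-21/2, 21/2)
5. C_x = -9/4  [2·signedArea(CEF) = -189/2 ∩ AB · CD = -50/3]
6. C_y = 45/4  [2·signedArea(CEF) = -189/2 ∩ AB · CD = -50/3]
   → C = (-9/4, 45/4)

A = (1/3, 23/3)
C = (-9/4, 45/4)
F = (-21/2, 21/2)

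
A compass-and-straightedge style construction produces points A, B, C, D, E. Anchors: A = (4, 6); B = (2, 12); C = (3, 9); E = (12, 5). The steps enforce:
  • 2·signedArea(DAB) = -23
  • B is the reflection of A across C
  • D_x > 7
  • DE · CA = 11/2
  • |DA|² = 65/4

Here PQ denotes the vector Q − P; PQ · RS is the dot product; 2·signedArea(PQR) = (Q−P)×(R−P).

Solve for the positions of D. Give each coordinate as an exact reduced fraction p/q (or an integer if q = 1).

D = (8, 11/2)

1. D_x = 8  [2·signedArea(DAB) = -23 ∩ DE · CA = 11/2]
2. D_y = 11/2  [2·signedArea(DAB) = -23 ∩ DE · CA = 11/2]
   → D = (8, 11/2)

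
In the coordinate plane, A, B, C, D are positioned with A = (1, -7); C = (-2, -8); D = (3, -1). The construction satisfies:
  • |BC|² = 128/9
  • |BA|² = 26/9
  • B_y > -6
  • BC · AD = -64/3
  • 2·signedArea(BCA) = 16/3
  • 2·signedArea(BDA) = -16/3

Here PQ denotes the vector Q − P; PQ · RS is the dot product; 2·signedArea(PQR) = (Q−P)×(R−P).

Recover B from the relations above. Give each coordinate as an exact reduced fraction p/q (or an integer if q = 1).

B = (2/3, -16/3)

1. B_x = 2/3  [2·signedArea(BCA) = 16/3 ∩ BC · AD = -64/3]
2. B_y = -16/3  [2·signedArea(BCA) = 16/3 ∩ BC · AD = -64/3]
   → B = (2/3, -16/3)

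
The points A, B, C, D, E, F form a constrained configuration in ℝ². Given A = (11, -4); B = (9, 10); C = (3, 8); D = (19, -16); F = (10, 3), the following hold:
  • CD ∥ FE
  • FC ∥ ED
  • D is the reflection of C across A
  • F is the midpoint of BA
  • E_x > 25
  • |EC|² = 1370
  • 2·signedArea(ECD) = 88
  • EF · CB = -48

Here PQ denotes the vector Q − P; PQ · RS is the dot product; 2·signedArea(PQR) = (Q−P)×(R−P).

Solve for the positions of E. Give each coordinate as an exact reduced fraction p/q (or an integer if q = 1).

1. E_x = 26  [FC ∥ ED ∩ CD ∥ FE]
2. E_y = -21  [FC ∥ ED ∩ CD ∥ FE]
   → E = (26, -21)

E = (26, -21)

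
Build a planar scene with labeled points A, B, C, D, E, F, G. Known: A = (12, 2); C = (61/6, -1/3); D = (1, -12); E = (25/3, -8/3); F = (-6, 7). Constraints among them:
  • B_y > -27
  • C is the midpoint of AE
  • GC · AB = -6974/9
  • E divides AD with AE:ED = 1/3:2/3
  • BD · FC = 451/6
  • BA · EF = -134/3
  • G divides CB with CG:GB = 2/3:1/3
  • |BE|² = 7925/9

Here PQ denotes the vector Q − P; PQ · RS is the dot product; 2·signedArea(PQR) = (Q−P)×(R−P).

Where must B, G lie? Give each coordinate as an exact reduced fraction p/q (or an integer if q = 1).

1. B_x = -10  [BA · EF = -134/3 ∩ BD · FC = 451/6]
2. B_y = -26  [BA · EF = -134/3 ∩ BD · FC = 451/6]
   → B = (-10, -26)
3. G_x = -59/18  [G divides CB with CG:GB = 2/3:1/3]
4. G_y = -157/9  [G divides CB with CG:GB = 2/3:1/3]
   → G = (-59/18, -157/9)

B = (-10, -26)
G = (-59/18, -157/9)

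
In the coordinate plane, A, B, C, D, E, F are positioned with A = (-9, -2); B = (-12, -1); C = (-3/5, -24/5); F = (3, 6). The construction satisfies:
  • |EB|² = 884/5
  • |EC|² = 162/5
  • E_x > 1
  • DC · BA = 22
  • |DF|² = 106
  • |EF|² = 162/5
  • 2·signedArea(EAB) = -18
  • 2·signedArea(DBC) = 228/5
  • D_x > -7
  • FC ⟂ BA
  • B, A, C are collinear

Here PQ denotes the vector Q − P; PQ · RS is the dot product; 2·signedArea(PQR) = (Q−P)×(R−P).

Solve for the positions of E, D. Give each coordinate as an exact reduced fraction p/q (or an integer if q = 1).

D = (-6, 1)
E = (6/5, 3/5)

1. E_x = 6/5  [line -1·x + -3·y + 3 = 0 ∩ |EF|² = 162/5]
2. E_y = 3/5  [line -1·x + -3·y + 3 = 0 ∩ |EF|² = 162/5]
   → E = (6/5, 3/5)
3. D_x = -6  [2·signedArea(DBC) = 228/5 ∩ DC · BA = 22]
4. D_y = 1  [2·signedArea(DBC) = 228/5 ∩ DC · BA = 22]
   → D = (-6, 1)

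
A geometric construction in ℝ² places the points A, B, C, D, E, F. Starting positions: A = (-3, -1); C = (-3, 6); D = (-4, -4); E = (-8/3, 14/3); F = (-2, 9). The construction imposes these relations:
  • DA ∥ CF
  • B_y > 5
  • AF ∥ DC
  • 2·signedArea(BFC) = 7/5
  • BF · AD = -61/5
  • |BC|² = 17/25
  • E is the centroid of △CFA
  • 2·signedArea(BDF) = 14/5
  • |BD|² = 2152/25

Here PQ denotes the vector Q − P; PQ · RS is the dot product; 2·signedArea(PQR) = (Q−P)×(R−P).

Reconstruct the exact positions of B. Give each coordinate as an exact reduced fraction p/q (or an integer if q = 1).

1. B_x = -14/5  [2·signedArea(BFC) = 7/5 ∩ 2·signedArea(BDF) = 14/5]
2. B_y = 26/5  [2·signedArea(BFC) = 7/5 ∩ 2·signedArea(BDF) = 14/5]
   → B = (-14/5, 26/5)

B = (-14/5, 26/5)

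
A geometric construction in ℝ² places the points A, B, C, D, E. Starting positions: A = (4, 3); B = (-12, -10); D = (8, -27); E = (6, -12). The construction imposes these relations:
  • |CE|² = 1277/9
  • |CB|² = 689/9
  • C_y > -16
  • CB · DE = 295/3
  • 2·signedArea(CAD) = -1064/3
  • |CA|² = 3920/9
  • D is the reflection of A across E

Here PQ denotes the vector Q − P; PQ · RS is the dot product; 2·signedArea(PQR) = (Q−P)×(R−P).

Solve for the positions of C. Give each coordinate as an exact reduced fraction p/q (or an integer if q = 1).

C = (-16/3, -47/3)

1. C_x = -16/3  [2·signedArea(CAD) = -1064/3 ∩ CB · DE = 295/3]
2. C_y = -47/3  [2·signedArea(CAD) = -1064/3 ∩ CB · DE = 295/3]
   → C = (-16/3, -47/3)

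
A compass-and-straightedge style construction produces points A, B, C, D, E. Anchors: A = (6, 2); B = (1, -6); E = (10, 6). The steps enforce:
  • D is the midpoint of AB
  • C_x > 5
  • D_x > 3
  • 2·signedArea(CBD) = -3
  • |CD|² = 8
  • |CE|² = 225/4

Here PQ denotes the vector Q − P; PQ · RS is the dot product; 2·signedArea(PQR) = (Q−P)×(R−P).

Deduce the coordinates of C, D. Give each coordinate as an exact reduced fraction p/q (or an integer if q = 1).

1. D_x = 7/2  [D is the midpoint of AB]
2. D_y = -2  [D is the midpoint of AB]
   → D = (7/2, -2)
3. C_x = 11/2  [line -4·x + 5/2·y + 22 = 0 ∩ |CD|² = 8]
4. C_y = 0  [line -4·x + 5/2·y + 22 = 0 ∩ |CD|² = 8]
   → C = (11/2, 0)

C = (11/2, 0)
D = (7/2, -2)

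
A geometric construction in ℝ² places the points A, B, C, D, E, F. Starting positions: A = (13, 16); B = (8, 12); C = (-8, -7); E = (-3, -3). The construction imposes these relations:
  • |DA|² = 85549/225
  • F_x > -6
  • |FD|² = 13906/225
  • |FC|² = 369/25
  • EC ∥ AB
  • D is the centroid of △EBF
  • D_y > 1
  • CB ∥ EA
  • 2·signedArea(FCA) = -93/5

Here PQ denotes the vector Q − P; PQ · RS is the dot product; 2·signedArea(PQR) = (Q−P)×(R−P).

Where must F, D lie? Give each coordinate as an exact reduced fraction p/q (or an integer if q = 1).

D = (0, 22/15)
F = (-5, -23/5)

1. F_x = -5  [line -23·x + 21·y + -92/5 = 0 ∩ |FC|² = 369/25]
2. F_y = -23/5  [line -23·x + 21·y + -92/5 = 0 ∩ |FC|² = 369/25]
   → F = (-5, -23/5)
3. D_x = 0  [D is the centroid of △EBF]
4. D_y = 22/15  [D is the centroid of △EBF]
   → D = (0, 22/15)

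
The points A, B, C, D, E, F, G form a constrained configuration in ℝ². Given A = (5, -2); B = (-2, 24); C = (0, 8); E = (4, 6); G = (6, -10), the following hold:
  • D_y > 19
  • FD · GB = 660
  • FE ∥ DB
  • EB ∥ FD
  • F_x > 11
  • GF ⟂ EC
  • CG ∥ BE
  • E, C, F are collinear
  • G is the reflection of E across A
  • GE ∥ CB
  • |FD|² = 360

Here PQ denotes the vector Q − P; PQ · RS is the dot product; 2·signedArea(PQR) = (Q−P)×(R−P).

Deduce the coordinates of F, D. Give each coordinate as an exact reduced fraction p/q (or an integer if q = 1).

1. F_x = 12  [E, C, F are collinear ∩ GF ⟂ EC]
2. F_y = 2  [E, C, F are collinear ∩ GF ⟂ EC]
   → F = (12, 2)
3. D_x = 6  [FE ∥ DB ∩ EB ∥ FD]
4. D_y = 20  [FE ∥ DB ∩ EB ∥ FD]
   → D = (6, 20)

D = (6, 20)
F = (12, 2)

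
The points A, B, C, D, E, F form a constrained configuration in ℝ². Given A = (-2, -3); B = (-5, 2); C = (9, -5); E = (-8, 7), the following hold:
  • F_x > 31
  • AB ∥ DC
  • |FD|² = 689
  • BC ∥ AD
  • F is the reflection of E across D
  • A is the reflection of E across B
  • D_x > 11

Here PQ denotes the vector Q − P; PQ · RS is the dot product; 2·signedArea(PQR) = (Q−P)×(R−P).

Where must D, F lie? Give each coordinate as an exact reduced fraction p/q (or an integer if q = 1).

1. D_x = 12  [AB ∥ DC ∩ BC ∥ AD]
2. D_y = -10  [AB ∥ DC ∩ BC ∥ AD]
   → D = (12, -10)
3. F_x = 32  [F is the reflection of E across D]
4. F_y = -27  [F is the reflection of E across D]
   → F = (32, -27)

D = (12, -10)
F = (32, -27)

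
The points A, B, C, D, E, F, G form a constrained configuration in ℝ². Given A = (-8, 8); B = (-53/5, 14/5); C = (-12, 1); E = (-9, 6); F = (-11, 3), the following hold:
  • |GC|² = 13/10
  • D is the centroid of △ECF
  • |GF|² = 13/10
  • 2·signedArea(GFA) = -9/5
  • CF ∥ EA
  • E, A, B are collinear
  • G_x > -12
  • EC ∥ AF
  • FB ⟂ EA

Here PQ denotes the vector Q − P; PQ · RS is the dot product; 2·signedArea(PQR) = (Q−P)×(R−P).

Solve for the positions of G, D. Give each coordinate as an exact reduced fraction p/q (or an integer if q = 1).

D = (-32/3, 10/3)
G = (-113/10, 19/10)

1. G_x = -113/10  [line -5·x + 3·y + -311/5 = 0 ∩ |GC|² = 13/10]
2. G_y = 19/10  [line -5·x + 3·y + -311/5 = 0 ∩ |GC|² = 13/10]
   → G = (-113/10, 19/10)
3. D_x = -32/3  [D is the centroid of △ECF]
4. D_y = 10/3  [D is the centroid of △ECF]
   → D = (-32/3, 10/3)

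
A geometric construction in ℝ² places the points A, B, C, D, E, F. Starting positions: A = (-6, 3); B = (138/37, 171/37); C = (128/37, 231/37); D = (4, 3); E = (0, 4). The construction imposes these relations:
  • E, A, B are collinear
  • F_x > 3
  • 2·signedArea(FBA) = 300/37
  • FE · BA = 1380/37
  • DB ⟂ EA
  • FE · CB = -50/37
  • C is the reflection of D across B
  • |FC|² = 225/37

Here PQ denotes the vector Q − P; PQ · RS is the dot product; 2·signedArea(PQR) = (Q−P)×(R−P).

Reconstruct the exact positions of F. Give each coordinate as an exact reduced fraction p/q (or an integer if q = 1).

1. F_x = 143/37  [FE · BA = 1380/37 ∩ 2·signedArea(FBA) = 300/37]
2. F_y = 141/37  [FE · BA = 1380/37 ∩ 2·signedArea(FBA) = 300/37]
   → F = (143/37, 141/37)

F = (143/37, 141/37)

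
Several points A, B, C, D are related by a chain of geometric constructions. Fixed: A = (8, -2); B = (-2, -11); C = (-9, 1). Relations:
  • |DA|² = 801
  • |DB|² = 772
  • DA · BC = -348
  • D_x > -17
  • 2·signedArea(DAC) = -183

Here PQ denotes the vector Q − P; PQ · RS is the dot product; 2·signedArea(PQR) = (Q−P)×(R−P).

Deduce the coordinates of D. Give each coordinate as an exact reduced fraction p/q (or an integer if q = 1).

1. D_x = -16  [2·signedArea(DAC) = -183 ∩ DA · BC = -348]
2. D_y = 13  [2·signedArea(DAC) = -183 ∩ DA · BC = -348]
   → D = (-16, 13)

D = (-16, 13)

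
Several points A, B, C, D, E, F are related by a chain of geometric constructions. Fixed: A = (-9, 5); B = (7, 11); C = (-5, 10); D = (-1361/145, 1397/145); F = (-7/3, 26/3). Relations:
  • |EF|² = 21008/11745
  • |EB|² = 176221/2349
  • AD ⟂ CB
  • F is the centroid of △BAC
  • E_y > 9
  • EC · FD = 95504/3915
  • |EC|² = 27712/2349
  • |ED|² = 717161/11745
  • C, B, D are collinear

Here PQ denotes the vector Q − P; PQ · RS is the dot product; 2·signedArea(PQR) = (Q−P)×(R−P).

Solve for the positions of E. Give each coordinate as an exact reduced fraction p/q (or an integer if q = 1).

1. E_x = -2053/1305  [line 3068/435·x + -421/435·y + 2774/135 = 0 ∩ |ED|² = 717161/11745]
2. E_y = 12746/1305  [line 3068/435·x + -421/435·y + 2774/135 = 0 ∩ |ED|² = 717161/11745]
   → E = (-2053/1305, 12746/1305)

E = (-2053/1305, 12746/1305)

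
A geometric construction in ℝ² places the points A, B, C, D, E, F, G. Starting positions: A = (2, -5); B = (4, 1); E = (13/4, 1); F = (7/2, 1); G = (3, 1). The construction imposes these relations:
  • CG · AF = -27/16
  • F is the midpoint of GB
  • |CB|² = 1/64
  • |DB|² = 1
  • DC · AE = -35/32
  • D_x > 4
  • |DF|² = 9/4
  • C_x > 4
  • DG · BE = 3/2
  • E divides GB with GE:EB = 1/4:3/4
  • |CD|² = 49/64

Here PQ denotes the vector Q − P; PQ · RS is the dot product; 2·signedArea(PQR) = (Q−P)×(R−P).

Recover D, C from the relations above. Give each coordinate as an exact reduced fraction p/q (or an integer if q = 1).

1. D_x = 5  [DG · BE = 3/2]
2. D_y = 1  [|DF|² = 9/4]
   → D = (5, 1)
3. C_x = 33/8  [DC · AE = -35/32 ∩ CG · AF = -27/16]
4. C_y = 1  [DC · AE = -35/32 ∩ CG · AF = -27/16]
   → C = (33/8, 1)

C = (33/8, 1)
D = (5, 1)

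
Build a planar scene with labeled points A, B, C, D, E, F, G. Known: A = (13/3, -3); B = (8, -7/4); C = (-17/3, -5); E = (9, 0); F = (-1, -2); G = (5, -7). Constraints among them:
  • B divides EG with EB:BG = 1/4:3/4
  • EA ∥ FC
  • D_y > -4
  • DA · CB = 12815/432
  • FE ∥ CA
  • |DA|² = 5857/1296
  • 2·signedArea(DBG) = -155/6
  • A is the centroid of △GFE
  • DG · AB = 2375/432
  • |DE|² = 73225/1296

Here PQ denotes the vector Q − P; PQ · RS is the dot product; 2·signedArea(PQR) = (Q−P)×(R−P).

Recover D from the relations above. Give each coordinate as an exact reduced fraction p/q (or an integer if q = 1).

1. D_x = 20/9  [DG · AB = 2375/432 ∩ DA · CB = 12815/432]
2. D_y = -13/4  [DG · AB = 2375/432 ∩ DA · CB = 12815/432]
   → D = (20/9, -13/4)

D = (20/9, -13/4)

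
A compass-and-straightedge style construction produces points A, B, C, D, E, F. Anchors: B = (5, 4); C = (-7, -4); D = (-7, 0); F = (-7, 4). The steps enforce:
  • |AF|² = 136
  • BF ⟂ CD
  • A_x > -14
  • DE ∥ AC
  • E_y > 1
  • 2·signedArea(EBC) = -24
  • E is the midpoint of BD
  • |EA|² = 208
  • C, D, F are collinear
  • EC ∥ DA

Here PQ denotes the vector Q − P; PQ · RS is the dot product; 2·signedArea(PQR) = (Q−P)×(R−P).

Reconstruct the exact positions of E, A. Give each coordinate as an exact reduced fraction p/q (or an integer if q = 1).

1. E_x = -1  [E is the midpoint of BD]
2. E_y = 2  [E is the midpoint of BD]
   → E = (-1, 2)
3. A_x = -13  [DE ∥ AC ∩ EC ∥ DA]
4. A_y = -6  [DE ∥ AC ∩ EC ∥ DA]
   → A = (-13, -6)

A = (-13, -6)
E = (-1, 2)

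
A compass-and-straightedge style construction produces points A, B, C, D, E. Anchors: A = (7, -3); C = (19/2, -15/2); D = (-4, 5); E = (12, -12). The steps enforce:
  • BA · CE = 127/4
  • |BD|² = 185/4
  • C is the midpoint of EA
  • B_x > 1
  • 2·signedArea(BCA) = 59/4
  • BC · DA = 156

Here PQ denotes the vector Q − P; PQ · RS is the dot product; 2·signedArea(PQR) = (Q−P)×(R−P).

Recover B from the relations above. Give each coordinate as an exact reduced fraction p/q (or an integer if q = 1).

1. B_x = 3/2  [BA · CE = 127/4 ∩ BC · DA = 156]
2. B_y = 1  [BA · CE = 127/4 ∩ BC · DA = 156]
   → B = (3/2, 1)

B = (3/2, 1)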